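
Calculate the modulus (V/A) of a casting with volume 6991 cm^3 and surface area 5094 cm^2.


Formula: Casting Modulus M = V / A
M = 6991 cm^3 / 5094 cm^2 = 1.3724 cm

Answer: 1.3724 cm


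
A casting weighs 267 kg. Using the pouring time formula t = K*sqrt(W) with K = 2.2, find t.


Formula: t = K * sqrt(W)
sqrt(W) = sqrt(267) = 16.34013
t = 2.2 * 16.34013 = 35.9483 s

35.9483 s


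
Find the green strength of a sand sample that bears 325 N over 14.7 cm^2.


Formula: Compressive Strength = Force / Area
Strength = 325 N / 14.7 cm^2 = 22.1088 N/cm^2

Final answer: 22.1088 N/cm^2


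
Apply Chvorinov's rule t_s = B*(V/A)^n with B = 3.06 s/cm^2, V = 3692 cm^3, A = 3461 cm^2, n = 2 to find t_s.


Formula: t_s = B * (V/A)^n  (Chvorinov's rule, n=2)
Modulus M = V/A = 3692/3461 = 1.066744 cm
M^2 = 1.066744^2 = 1.137943 cm^2
t_s = 3.06 * 1.137943 = 3.4821 s

Answer: 3.4821 s


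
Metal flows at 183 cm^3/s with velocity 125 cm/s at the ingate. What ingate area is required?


Formula: A_ingate = Q / v  (continuity equation)
A = 183 cm^3/s / 125 cm/s = 1.4640 cm^2

1.4640 cm^2


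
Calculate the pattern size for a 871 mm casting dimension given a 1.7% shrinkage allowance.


Formula: L_pattern = L_casting * (1 + shrinkage_rate/100)
Shrinkage factor = 1 + 1.7/100 = 1.017
L_pattern = 871 mm * 1.017 = 885.8070 mm

885.8070 mm


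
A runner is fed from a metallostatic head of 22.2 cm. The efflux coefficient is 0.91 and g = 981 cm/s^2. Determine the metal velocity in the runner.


Formula: v = Cd * sqrt(2 * g * h)  (Torricelli with discharge coefficient)
2*g*h = 2 * 981 * 22.2 = 43556.4 cm^2/s^2
sqrt(43556.4) = 208.70170 cm/s
v = 0.91 * 208.70170 = 189.9185 cm/s

Answer: 189.9185 cm/s


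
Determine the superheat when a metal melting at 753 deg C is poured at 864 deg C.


Formula: Superheat = T_pour - T_melt
Superheat = 864 - 753 = 111 deg C

Final answer: 111 deg C


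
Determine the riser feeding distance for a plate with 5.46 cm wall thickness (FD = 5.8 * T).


Formula: FD = 5.8 * T  (riser feeding-distance rule)
FD = 5.8 * 5.46 cm = 31.6680 cm

Answer: 31.6680 cm


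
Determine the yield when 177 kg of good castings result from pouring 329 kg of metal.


Formula: Casting Yield = (W_good / W_total) * 100
Yield = (177 kg / 329 kg) * 100 = 53.7994%

53.7994%


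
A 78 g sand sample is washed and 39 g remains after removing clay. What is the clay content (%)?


Formula: Clay% = (W_total - W_washed) / W_total * 100
Clay mass = 78 - 39 = 39 g
Clay% = 39 / 78 * 100 = 50.0000%

Final answer: 50.0000%


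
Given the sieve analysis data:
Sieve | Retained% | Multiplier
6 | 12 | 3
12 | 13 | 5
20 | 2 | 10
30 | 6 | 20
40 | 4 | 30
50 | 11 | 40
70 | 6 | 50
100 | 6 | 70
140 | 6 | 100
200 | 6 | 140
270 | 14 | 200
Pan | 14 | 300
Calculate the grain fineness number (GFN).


Formula: GFN = sum(pct * multiplier) / sum(pct)
sum(pct * multiplier) = 9961
sum(pct) = 100
GFN = 9961 / 100 = 99.61

Final answer: 99.61


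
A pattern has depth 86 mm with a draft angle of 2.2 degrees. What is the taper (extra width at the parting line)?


Formula: taper = depth * tan(draft_angle)
tan(2.2 deg) = 0.0384161
taper = 86 mm * 0.0384161 = 3.3038 mm


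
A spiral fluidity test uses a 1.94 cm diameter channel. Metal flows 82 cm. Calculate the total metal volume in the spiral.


Formula: V = pi * (d/2)^2 * L  (cylinder volume)
Radius = 1.94/2 = 0.97 cm
V = pi * 0.97^2 * 82 = 242.3858 cm^3

Answer: 242.3858 cm^3


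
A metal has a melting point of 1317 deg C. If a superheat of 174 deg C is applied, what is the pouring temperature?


Formula: T_pour = T_melt + Superheat
T_pour = 1317 + 174 = 1491 deg C


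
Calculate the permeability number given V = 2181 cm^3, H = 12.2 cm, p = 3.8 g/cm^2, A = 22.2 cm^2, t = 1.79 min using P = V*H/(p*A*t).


Formula: Permeability Number P = (V * H) / (p * A * t)
Numerator: V * H = 2181 * 12.2 = 26608.2
Denominator: p * A * t = 3.8 * 22.2 * 1.79 = 151.0044
P = 26608.2 / 151.0044 = 176.2081

Answer: 176.2081


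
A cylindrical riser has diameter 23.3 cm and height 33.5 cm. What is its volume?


Formula: V = pi * (D/2)^2 * H  (cylinder volume)
Radius = D/2 = 23.3/2 = 11.65 cm
V = pi * 11.65^2 * 33.5 = 14283.8911 cm^3


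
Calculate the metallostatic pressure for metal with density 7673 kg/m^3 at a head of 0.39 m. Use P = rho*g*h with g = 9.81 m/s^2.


Formula: P = rho * g * h
rho * g = 7673 * 9.81 = 75272.13 N/m^3
P = 75272.13 * 0.39 = 29356.1307 Pa

Answer: 29356.1307 Pa


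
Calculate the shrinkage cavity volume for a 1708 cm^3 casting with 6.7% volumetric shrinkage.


Formula: V_shrink = V_casting * shrinkage_pct / 100
V_shrink = 1708 cm^3 * 6.7 / 100 = 114.4360 cm^3

Final answer: 114.4360 cm^3


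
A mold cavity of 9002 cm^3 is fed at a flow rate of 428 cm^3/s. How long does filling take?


Formula: t_fill = V_mold / Q_flow
t = 9002 cm^3 / 428 cm^3/s = 21.0327 s

Answer: 21.0327 s


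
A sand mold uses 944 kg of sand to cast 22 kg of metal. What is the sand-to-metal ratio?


Formula: Sand-to-Metal Ratio = W_sand / W_metal
Ratio = 944 kg / 22 kg = 42.9091

Answer: 42.9091


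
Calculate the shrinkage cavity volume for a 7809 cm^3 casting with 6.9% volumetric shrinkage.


Formula: V_shrink = V_casting * shrinkage_pct / 100
V_shrink = 7809 cm^3 * 6.9 / 100 = 538.8210 cm^3

Answer: 538.8210 cm^3


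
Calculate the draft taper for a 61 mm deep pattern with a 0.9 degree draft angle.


Formula: taper = depth * tan(draft_angle)
tan(0.9 deg) = 0.0157093
taper = 61 mm * 0.0157093 = 0.9583 mm

Answer: 0.9583 mm


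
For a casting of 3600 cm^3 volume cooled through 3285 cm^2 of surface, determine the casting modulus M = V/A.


Formula: Casting Modulus M = V / A
M = 3600 cm^3 / 3285 cm^2 = 1.0959 cm

1.0959 cm


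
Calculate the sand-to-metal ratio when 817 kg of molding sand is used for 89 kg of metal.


Formula: Sand-to-Metal Ratio = W_sand / W_metal
Ratio = 817 kg / 89 kg = 9.1798


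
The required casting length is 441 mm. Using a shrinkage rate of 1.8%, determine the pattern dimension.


Formula: L_pattern = L_casting * (1 + shrinkage_rate/100)
Shrinkage factor = 1 + 1.8/100 = 1.018
L_pattern = 441 mm * 1.018 = 448.9380 mm


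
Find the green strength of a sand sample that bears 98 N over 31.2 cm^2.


Formula: Compressive Strength = Force / Area
Strength = 98 N / 31.2 cm^2 = 3.1410 N/cm^2

Answer: 3.1410 N/cm^2


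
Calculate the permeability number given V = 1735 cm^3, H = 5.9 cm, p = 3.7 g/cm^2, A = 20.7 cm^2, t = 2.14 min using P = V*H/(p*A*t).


Formula: Permeability Number P = (V * H) / (p * A * t)
Numerator: V * H = 1735 * 5.9 = 10236.5
Denominator: p * A * t = 3.7 * 20.7 * 2.14 = 163.9026
P = 10236.5 / 163.9026 = 62.4548


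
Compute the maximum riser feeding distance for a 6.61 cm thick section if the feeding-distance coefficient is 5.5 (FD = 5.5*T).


Formula: FD = 5.5 * T  (riser feeding-distance rule)
FD = 5.5 * 6.61 cm = 36.3550 cm


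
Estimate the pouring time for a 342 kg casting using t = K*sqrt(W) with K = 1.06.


Formula: t = K * sqrt(W)
sqrt(W) = sqrt(342) = 18.49324
t = 1.06 * 18.49324 = 19.6028 s


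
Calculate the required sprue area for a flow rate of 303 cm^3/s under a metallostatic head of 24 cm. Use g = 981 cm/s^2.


Formula: v = sqrt(2*g*h), A = Q/v
Velocity: v = sqrt(2 * 981 * 24) = sqrt(47088) = 216.9977 cm/s
Sprue area: A = Q / v = 303 / 216.9977 = 1.3963 cm^2


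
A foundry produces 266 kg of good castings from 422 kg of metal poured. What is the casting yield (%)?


Formula: Casting Yield = (W_good / W_total) * 100
Yield = (266 kg / 422 kg) * 100 = 63.0332%

63.0332%


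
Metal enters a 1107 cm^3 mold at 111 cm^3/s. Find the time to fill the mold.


Formula: t_fill = V_mold / Q_flow
t = 1107 cm^3 / 111 cm^3/s = 9.9730 s


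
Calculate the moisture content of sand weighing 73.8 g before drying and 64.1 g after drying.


Formula: MC = (W_wet - W_dry) / W_wet * 100
Water mass = 73.8 - 64.1 = 9.7 g
MC = 9.7 / 73.8 * 100 = 13.1436%

Answer: 13.1436%


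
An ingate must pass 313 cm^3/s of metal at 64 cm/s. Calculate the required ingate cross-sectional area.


Formula: A_ingate = Q / v  (continuity equation)
A = 313 cm^3/s / 64 cm/s = 4.8906 cm^2

Final answer: 4.8906 cm^2


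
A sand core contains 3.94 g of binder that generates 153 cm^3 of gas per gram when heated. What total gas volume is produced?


Formula: V_gas = W_binder * gas_evolution_rate
V = 3.94 g * 153 cm^3/g = 602.8200 cm^3

602.8200 cm^3


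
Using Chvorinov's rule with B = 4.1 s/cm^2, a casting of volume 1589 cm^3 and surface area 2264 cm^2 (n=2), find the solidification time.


Formula: t_s = B * (V/A)^n  (Chvorinov's rule, n=2)
Modulus M = V/A = 1589/2264 = 0.701855 cm
M^2 = 0.701855^2 = 0.492600 cm^2
t_s = 4.1 * 0.492600 = 2.0197 s

2.0197 s


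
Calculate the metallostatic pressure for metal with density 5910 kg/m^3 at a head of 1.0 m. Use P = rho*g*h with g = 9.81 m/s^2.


Formula: P = rho * g * h
rho * g = 5910 * 9.81 = 57977.1 N/m^3
P = 57977.1 * 1.0 = 57977.1000 Pa

57977.1000 Pa


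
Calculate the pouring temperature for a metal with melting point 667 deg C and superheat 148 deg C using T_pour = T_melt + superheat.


Formula: T_pour = T_melt + Superheat
T_pour = 667 + 148 = 815 deg C

Final answer: 815 deg C


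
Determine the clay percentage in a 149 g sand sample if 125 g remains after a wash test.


Formula: Clay% = (W_total - W_washed) / W_total * 100
Clay mass = 149 - 125 = 24 g
Clay% = 24 / 149 * 100 = 16.1074%

16.1074%


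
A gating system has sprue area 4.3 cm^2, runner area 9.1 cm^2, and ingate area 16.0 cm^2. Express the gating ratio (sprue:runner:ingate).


Sprue:Runner:Ingate = 1 : 9.1/4.3 : 16.0/4.3 = 1:2.12:3.72

1:2.12:3.72


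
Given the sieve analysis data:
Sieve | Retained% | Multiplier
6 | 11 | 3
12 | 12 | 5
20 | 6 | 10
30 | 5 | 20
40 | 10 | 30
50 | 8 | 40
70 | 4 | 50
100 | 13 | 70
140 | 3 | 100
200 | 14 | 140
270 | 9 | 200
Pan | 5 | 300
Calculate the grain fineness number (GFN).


Formula: GFN = sum(pct * multiplier) / sum(pct)
sum(pct * multiplier) = 7543
sum(pct) = 100
GFN = 7543 / 100 = 75.43


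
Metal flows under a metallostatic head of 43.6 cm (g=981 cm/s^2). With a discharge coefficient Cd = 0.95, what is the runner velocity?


Formula: v = Cd * sqrt(2 * g * h)  (Torricelli with discharge coefficient)
2*g*h = 2 * 981 * 43.6 = 85543.2 cm^2/s^2
sqrt(85543.2) = 292.47769 cm/s
v = 0.95 * 292.47769 = 277.8538 cm/s

Answer: 277.8538 cm/s


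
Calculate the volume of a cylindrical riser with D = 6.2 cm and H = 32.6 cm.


Formula: V = pi * (D/2)^2 * H  (cylinder volume)
Radius = D/2 = 6.2/2 = 3.1 cm
V = pi * 3.1^2 * 32.6 = 984.2170 cm^3

984.2170 cm^3


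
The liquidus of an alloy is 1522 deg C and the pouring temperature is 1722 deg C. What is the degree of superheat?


Formula: Superheat = T_pour - T_melt
Superheat = 1722 - 1522 = 200 deg C

200 deg C


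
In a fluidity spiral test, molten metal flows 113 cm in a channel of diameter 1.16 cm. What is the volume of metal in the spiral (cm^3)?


Formula: V = pi * (d/2)^2 * L  (cylinder volume)
Radius = 1.16/2 = 0.58 cm
V = pi * 0.58^2 * 113 = 119.4220 cm^3


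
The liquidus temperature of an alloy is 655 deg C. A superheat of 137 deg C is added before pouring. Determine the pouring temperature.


Formula: T_pour = T_melt + Superheat
T_pour = 655 + 137 = 792 deg C

Final answer: 792 deg C


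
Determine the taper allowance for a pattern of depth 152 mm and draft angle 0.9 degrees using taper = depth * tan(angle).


Formula: taper = depth * tan(draft_angle)
tan(0.9 deg) = 0.0157093
taper = 152 mm * 0.0157093 = 2.3878 mm

Answer: 2.3878 mm


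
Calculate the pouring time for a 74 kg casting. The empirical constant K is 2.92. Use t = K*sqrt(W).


Formula: t = K * sqrt(W)
sqrt(W) = sqrt(74) = 8.60233
t = 2.92 * 8.60233 = 25.1188 s

25.1188 s


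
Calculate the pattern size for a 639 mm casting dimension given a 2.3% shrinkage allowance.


Formula: L_pattern = L_casting * (1 + shrinkage_rate/100)
Shrinkage factor = 1 + 2.3/100 = 1.023
L_pattern = 639 mm * 1.023 = 653.6970 mm


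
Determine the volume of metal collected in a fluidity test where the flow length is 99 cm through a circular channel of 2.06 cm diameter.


Formula: V = pi * (d/2)^2 * L  (cylinder volume)
Radius = 2.06/2 = 1.03 cm
V = pi * 1.03^2 * 99 = 329.9586 cm^3

Final answer: 329.9586 cm^3


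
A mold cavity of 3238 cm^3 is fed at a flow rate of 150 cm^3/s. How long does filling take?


Formula: t_fill = V_mold / Q_flow
t = 3238 cm^3 / 150 cm^3/s = 21.5867 s

Answer: 21.5867 s


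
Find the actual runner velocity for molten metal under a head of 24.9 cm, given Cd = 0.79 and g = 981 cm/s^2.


Formula: v = Cd * sqrt(2 * g * h)  (Torricelli with discharge coefficient)
2*g*h = 2 * 981 * 24.9 = 48853.8 cm^2/s^2
sqrt(48853.8) = 221.02896 cm/s
v = 0.79 * 221.02896 = 174.6129 cm/s

Answer: 174.6129 cm/s


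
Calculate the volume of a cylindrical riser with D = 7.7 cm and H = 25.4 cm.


Formula: V = pi * (D/2)^2 * H  (cylinder volume)
Radius = D/2 = 7.7/2 = 3.85 cm
V = pi * 3.85^2 * 25.4 = 1182.7829 cm^3


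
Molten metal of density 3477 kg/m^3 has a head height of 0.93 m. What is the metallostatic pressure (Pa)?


Formula: P = rho * g * h
rho * g = 3477 * 9.81 = 34109.37 N/m^3
P = 34109.37 * 0.93 = 31721.7141 Pa

Final answer: 31721.7141 Pa


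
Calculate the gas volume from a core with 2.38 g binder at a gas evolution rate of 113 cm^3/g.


Formula: V_gas = W_binder * gas_evolution_rate
V = 2.38 g * 113 cm^3/g = 268.9400 cm^3

268.9400 cm^3


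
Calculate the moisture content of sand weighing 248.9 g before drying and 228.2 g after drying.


Formula: MC = (W_wet - W_dry) / W_wet * 100
Water mass = 248.9 - 228.2 = 20.7 g
MC = 20.7 / 248.9 * 100 = 8.3166%


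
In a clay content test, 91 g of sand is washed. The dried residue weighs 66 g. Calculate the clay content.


Formula: Clay% = (W_total - W_washed) / W_total * 100
Clay mass = 91 - 66 = 25 g
Clay% = 25 / 91 * 100 = 27.4725%


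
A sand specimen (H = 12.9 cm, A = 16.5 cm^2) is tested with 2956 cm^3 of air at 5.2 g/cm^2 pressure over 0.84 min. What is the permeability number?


Formula: Permeability Number P = (V * H) / (p * A * t)
Numerator: V * H = 2956 * 12.9 = 38132.4
Denominator: p * A * t = 5.2 * 16.5 * 0.84 = 72.072
P = 38132.4 / 72.072 = 529.0876


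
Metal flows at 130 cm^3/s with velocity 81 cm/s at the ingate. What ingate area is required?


Formula: A_ingate = Q / v  (continuity equation)
A = 130 cm^3/s / 81 cm/s = 1.6049 cm^2


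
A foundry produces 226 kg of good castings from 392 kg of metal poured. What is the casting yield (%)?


Formula: Casting Yield = (W_good / W_total) * 100
Yield = (226 kg / 392 kg) * 100 = 57.6531%

57.6531%


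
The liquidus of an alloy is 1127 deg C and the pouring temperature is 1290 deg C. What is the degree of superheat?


Formula: Superheat = T_pour - T_melt
Superheat = 1290 - 1127 = 163 deg C

163 deg C


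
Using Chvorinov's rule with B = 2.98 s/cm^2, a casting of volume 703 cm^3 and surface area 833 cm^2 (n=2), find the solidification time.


Formula: t_s = B * (V/A)^n  (Chvorinov's rule, n=2)
Modulus M = V/A = 703/833 = 0.843938 cm
M^2 = 0.843938^2 = 0.712231 cm^2
t_s = 2.98 * 0.712231 = 2.1224 s


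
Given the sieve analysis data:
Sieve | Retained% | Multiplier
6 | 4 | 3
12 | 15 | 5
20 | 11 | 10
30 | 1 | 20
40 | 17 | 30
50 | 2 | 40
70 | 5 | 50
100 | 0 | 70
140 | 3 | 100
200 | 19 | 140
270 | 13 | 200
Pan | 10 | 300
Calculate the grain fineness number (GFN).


Formula: GFN = sum(pct * multiplier) / sum(pct)
sum(pct * multiplier) = 9617
sum(pct) = 100
GFN = 9617 / 100 = 96.17

96.17


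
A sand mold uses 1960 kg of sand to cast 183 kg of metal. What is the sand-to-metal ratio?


Formula: Sand-to-Metal Ratio = W_sand / W_metal
Ratio = 1960 kg / 183 kg = 10.7104

10.7104


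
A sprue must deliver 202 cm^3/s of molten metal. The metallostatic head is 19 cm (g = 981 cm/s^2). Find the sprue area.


Formula: v = sqrt(2*g*h), A = Q/v
Velocity: v = sqrt(2 * 981 * 19) = sqrt(37278) = 193.0751 cm/s
Sprue area: A = Q / v = 202 / 193.0751 = 1.0462 cm^2


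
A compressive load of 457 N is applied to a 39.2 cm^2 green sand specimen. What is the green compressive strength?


Formula: Compressive Strength = Force / Area
Strength = 457 N / 39.2 cm^2 = 11.6582 N/cm^2


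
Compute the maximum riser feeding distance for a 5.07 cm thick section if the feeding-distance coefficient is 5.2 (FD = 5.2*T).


Formula: FD = 5.2 * T  (riser feeding-distance rule)
FD = 5.2 * 5.07 cm = 26.3640 cm

26.3640 cm


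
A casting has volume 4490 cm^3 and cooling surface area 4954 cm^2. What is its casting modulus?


Formula: Casting Modulus M = V / A
M = 4490 cm^3 / 4954 cm^2 = 0.9063 cm

Answer: 0.9063 cm


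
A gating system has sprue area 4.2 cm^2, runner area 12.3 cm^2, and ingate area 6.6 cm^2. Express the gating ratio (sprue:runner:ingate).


Sprue:Runner:Ingate = 1 : 12.3/4.2 : 6.6/4.2 = 1:2.93:1.57

1:2.93:1.57


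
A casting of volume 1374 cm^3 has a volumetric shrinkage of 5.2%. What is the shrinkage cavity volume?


Formula: V_shrink = V_casting * shrinkage_pct / 100
V_shrink = 1374 cm^3 * 5.2 / 100 = 71.4480 cm^3

Answer: 71.4480 cm^3


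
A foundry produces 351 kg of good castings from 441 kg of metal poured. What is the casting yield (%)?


Formula: Casting Yield = (W_good / W_total) * 100
Yield = (351 kg / 441 kg) * 100 = 79.5918%

Answer: 79.5918%


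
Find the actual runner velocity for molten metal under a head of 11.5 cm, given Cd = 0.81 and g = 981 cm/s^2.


Formula: v = Cd * sqrt(2 * g * h)  (Torricelli with discharge coefficient)
2*g*h = 2 * 981 * 11.5 = 22563.0 cm^2/s^2
sqrt(22563.0) = 150.20985 cm/s
v = 0.81 * 150.20985 = 121.6700 cm/s

Answer: 121.6700 cm/s


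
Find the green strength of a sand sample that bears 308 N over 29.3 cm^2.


Formula: Compressive Strength = Force / Area
Strength = 308 N / 29.3 cm^2 = 10.5119 N/cm^2

10.5119 N/cm^2


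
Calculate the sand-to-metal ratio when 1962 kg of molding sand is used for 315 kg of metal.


Formula: Sand-to-Metal Ratio = W_sand / W_metal
Ratio = 1962 kg / 315 kg = 6.2286

Answer: 6.2286


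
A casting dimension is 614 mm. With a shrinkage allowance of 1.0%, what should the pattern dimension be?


Formula: L_pattern = L_casting * (1 + shrinkage_rate/100)
Shrinkage factor = 1 + 1.0/100 = 1.01
L_pattern = 614 mm * 1.01 = 620.1400 mm

Final answer: 620.1400 mm


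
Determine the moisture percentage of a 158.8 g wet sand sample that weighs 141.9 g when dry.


Formula: MC = (W_wet - W_dry) / W_wet * 100
Water mass = 158.8 - 141.9 = 16.9 g
MC = 16.9 / 158.8 * 100 = 10.6423%


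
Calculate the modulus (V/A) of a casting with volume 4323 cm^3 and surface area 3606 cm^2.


Formula: Casting Modulus M = V / A
M = 4323 cm^3 / 3606 cm^2 = 1.1988 cm


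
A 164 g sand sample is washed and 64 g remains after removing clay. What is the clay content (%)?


Formula: Clay% = (W_total - W_washed) / W_total * 100
Clay mass = 164 - 64 = 100 g
Clay% = 100 / 164 * 100 = 60.9756%

Answer: 60.9756%


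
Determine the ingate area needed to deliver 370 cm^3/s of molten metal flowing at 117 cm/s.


Formula: A_ingate = Q / v  (continuity equation)
A = 370 cm^3/s / 117 cm/s = 3.1624 cm^2

Final answer: 3.1624 cm^2


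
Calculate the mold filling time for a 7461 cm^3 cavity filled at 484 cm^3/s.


Formula: t_fill = V_mold / Q_flow
t = 7461 cm^3 / 484 cm^3/s = 15.4153 s

Final answer: 15.4153 s


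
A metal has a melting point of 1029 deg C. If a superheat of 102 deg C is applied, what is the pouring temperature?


Formula: T_pour = T_melt + Superheat
T_pour = 1029 + 102 = 1131 deg C

Answer: 1131 deg C


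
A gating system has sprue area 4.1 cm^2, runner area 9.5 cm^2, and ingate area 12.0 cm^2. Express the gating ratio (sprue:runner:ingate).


Sprue:Runner:Ingate = 1 : 9.5/4.1 : 12.0/4.1 = 1:2.32:2.93

1:2.32:2.93


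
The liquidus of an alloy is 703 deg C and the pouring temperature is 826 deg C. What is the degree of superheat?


Formula: Superheat = T_pour - T_melt
Superheat = 826 - 703 = 123 deg C

Answer: 123 deg C


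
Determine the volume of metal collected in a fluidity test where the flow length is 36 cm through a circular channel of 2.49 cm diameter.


Formula: V = pi * (d/2)^2 * L  (cylinder volume)
Radius = 2.49/2 = 1.245 cm
V = pi * 1.245^2 * 36 = 175.3037 cm^3

Final answer: 175.3037 cm^3


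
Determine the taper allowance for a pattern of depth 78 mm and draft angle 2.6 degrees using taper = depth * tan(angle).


Formula: taper = depth * tan(draft_angle)
tan(2.6 deg) = 0.0454097
taper = 78 mm * 0.0454097 = 3.5420 mm


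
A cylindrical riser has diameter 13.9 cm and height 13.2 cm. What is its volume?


Formula: V = pi * (D/2)^2 * H  (cylinder volume)
Radius = D/2 = 13.9/2 = 6.95 cm
V = pi * 6.95^2 * 13.2 = 2003.0575 cm^3

Answer: 2003.0575 cm^3


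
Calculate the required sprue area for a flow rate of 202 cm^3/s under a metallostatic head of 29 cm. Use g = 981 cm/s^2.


Formula: v = sqrt(2*g*h), A = Q/v
Velocity: v = sqrt(2 * 981 * 29) = sqrt(56898) = 238.5330 cm/s
Sprue area: A = Q / v = 202 / 238.5330 = 0.8468 cm^2

Final answer: 0.8468 cm^2


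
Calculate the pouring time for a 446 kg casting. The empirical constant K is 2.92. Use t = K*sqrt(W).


Formula: t = K * sqrt(W)
sqrt(W) = sqrt(446) = 21.11871
t = 2.92 * 21.11871 = 61.6666 s

61.6666 s


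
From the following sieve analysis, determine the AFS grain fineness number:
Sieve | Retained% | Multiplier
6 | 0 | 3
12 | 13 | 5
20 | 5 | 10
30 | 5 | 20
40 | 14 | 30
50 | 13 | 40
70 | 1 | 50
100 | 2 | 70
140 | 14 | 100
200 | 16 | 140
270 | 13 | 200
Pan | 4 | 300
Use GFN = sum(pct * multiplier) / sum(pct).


Formula: GFN = sum(pct * multiplier) / sum(pct)
sum(pct * multiplier) = 8785
sum(pct) = 100
GFN = 8785 / 100 = 87.85

87.85


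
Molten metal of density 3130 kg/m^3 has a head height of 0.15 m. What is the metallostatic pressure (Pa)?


Formula: P = rho * g * h
rho * g = 3130 * 9.81 = 30705.3 N/m^3
P = 30705.3 * 0.15 = 4605.7950 Pa

Final answer: 4605.7950 Pa


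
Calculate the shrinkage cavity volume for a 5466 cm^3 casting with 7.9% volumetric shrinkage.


Formula: V_shrink = V_casting * shrinkage_pct / 100
V_shrink = 5466 cm^3 * 7.9 / 100 = 431.8140 cm^3

Answer: 431.8140 cm^3


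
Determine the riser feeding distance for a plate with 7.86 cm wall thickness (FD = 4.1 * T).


Formula: FD = 4.1 * T  (riser feeding-distance rule)
FD = 4.1 * 7.86 cm = 32.2260 cm

32.2260 cm


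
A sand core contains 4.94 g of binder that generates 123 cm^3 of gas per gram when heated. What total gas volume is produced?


Formula: V_gas = W_binder * gas_evolution_rate
V = 4.94 g * 123 cm^3/g = 607.6200 cm^3

607.6200 cm^3


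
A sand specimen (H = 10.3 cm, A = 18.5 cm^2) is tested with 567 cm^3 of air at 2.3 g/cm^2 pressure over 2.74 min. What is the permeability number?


Formula: Permeability Number P = (V * H) / (p * A * t)
Numerator: V * H = 567 * 10.3 = 5840.1
Denominator: p * A * t = 2.3 * 18.5 * 2.74 = 116.587
P = 5840.1 / 116.587 = 50.0922

50.0922


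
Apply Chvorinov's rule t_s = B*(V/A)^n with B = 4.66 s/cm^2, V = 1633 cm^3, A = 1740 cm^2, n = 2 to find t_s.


Formula: t_s = B * (V/A)^n  (Chvorinov's rule, n=2)
Modulus M = V/A = 1633/1740 = 0.938506 cm
M^2 = 0.938506^2 = 0.880794 cm^2
t_s = 4.66 * 0.880794 = 4.1045 s


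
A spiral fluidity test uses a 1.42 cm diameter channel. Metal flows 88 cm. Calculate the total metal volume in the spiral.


Formula: V = pi * (d/2)^2 * L  (cylinder volume)
Radius = 1.42/2 = 0.71 cm
V = pi * 0.71^2 * 88 = 139.3636 cm^3

139.3636 cm^3


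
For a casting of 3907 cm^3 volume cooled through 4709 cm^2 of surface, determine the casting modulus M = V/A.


Formula: Casting Modulus M = V / A
M = 3907 cm^3 / 4709 cm^2 = 0.8297 cm


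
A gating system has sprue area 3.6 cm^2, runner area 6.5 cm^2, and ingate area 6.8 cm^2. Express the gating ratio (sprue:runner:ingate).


Sprue:Runner:Ingate = 1 : 6.5/3.6 : 6.8/3.6 = 1:1.81:1.89

Answer: 1:1.81:1.89


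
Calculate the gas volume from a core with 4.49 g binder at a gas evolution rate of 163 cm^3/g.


Formula: V_gas = W_binder * gas_evolution_rate
V = 4.49 g * 163 cm^3/g = 731.8700 cm^3

Final answer: 731.8700 cm^3


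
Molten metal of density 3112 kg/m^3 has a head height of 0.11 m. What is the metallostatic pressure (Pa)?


Formula: P = rho * g * h
rho * g = 3112 * 9.81 = 30528.72 N/m^3
P = 30528.72 * 0.11 = 3358.1592 Pa

Final answer: 3358.1592 Pa


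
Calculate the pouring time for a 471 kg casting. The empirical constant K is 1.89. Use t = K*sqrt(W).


Formula: t = K * sqrt(W)
sqrt(W) = sqrt(471) = 21.70253
t = 1.89 * 21.70253 = 41.0178 s

Answer: 41.0178 s


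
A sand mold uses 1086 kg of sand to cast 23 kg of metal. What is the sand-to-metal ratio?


Formula: Sand-to-Metal Ratio = W_sand / W_metal
Ratio = 1086 kg / 23 kg = 47.2174

Final answer: 47.2174


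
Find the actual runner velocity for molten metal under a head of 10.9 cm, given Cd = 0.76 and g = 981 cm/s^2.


Formula: v = Cd * sqrt(2 * g * h)  (Torricelli with discharge coefficient)
2*g*h = 2 * 981 * 10.9 = 21385.8 cm^2/s^2
sqrt(21385.8) = 146.23885 cm/s
v = 0.76 * 146.23885 = 111.1415 cm/s


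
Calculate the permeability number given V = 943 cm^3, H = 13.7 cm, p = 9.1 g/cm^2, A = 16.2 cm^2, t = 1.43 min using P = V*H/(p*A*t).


Formula: Permeability Number P = (V * H) / (p * A * t)
Numerator: V * H = 943 * 13.7 = 12919.1
Denominator: p * A * t = 9.1 * 16.2 * 1.43 = 210.8106
P = 12919.1 / 210.8106 = 61.2830

61.2830


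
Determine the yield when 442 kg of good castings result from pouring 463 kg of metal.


Formula: Casting Yield = (W_good / W_total) * 100
Yield = (442 kg / 463 kg) * 100 = 95.4644%

Final answer: 95.4644%


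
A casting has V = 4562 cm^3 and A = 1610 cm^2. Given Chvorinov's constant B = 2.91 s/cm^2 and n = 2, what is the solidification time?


Formula: t_s = B * (V/A)^n  (Chvorinov's rule, n=2)
Modulus M = V/A = 4562/1610 = 2.833540 cm
M^2 = 2.833540^2 = 8.028949 cm^2
t_s = 2.91 * 8.028949 = 23.3642 s


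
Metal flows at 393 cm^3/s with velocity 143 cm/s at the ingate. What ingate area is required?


Formula: A_ingate = Q / v  (continuity equation)
A = 393 cm^3/s / 143 cm/s = 2.7483 cm^2

2.7483 cm^2


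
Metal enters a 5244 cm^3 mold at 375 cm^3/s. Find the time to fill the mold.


Formula: t_fill = V_mold / Q_flow
t = 5244 cm^3 / 375 cm^3/s = 13.9840 s


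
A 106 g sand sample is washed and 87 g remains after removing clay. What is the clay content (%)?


Formula: Clay% = (W_total - W_washed) / W_total * 100
Clay mass = 106 - 87 = 19 g
Clay% = 19 / 106 * 100 = 17.9245%

Final answer: 17.9245%


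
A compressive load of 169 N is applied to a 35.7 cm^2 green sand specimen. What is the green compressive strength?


Formula: Compressive Strength = Force / Area
Strength = 169 N / 35.7 cm^2 = 4.7339 N/cm^2

Final answer: 4.7339 N/cm^2


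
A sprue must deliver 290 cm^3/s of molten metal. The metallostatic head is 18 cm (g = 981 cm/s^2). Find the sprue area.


Formula: v = sqrt(2*g*h), A = Q/v
Velocity: v = sqrt(2 * 981 * 18) = sqrt(35316) = 187.9255 cm/s
Sprue area: A = Q / v = 290 / 187.9255 = 1.5432 cm^2


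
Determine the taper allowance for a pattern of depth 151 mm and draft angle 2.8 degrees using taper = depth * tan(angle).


Formula: taper = depth * tan(draft_angle)
tan(2.8 deg) = 0.0489082
taper = 151 mm * 0.0489082 = 7.3851 mm


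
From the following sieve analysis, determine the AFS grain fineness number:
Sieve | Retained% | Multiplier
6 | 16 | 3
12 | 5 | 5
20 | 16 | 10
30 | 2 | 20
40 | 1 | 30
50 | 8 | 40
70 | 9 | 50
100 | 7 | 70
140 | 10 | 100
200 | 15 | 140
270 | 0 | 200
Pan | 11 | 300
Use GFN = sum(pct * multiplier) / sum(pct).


Formula: GFN = sum(pct * multiplier) / sum(pct)
sum(pct * multiplier) = 7963
sum(pct) = 100
GFN = 7963 / 100 = 79.63

79.63


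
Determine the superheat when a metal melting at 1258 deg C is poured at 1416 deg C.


Formula: Superheat = T_pour - T_melt
Superheat = 1416 - 1258 = 158 deg C


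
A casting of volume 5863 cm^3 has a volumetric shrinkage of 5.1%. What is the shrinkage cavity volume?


Formula: V_shrink = V_casting * shrinkage_pct / 100
V_shrink = 5863 cm^3 * 5.1 / 100 = 299.0130 cm^3

Answer: 299.0130 cm^3


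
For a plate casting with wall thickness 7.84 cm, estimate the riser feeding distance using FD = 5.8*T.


Formula: FD = 5.8 * T  (riser feeding-distance rule)
FD = 5.8 * 7.84 cm = 45.4720 cm

Answer: 45.4720 cm


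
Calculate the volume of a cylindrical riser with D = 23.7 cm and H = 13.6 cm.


Formula: V = pi * (D/2)^2 * H  (cylinder volume)
Radius = D/2 = 23.7/2 = 11.85 cm
V = pi * 11.85^2 * 13.6 = 5999.6440 cm^3

Answer: 5999.6440 cm^3


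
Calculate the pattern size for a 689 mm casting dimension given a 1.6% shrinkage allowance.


Formula: L_pattern = L_casting * (1 + shrinkage_rate/100)
Shrinkage factor = 1 + 1.6/100 = 1.016
L_pattern = 689 mm * 1.016 = 700.0240 mm

700.0240 mm


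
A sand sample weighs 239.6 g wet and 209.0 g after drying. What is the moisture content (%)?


Formula: MC = (W_wet - W_dry) / W_wet * 100
Water mass = 239.6 - 209.0 = 30.6 g
MC = 30.6 / 239.6 * 100 = 12.7713%


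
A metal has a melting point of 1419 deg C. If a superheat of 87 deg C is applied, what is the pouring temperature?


Formula: T_pour = T_melt + Superheat
T_pour = 1419 + 87 = 1506 deg C

1506 deg C


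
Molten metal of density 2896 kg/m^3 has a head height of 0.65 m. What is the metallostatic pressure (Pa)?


Formula: P = rho * g * h
rho * g = 2896 * 9.81 = 28409.76 N/m^3
P = 28409.76 * 0.65 = 18466.3440 Pa


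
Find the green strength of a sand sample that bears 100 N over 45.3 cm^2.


Formula: Compressive Strength = Force / Area
Strength = 100 N / 45.3 cm^2 = 2.2075 N/cm^2

Final answer: 2.2075 N/cm^2


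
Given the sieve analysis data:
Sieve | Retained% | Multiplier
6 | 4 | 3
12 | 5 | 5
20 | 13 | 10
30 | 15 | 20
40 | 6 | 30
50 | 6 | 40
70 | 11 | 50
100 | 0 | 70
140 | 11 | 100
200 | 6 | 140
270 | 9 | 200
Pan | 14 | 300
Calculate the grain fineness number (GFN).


Formula: GFN = sum(pct * multiplier) / sum(pct)
sum(pct * multiplier) = 9377
sum(pct) = 100
GFN = 9377 / 100 = 93.77

Final answer: 93.77


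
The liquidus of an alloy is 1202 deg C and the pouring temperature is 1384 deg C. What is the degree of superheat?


Formula: Superheat = T_pour - T_melt
Superheat = 1384 - 1202 = 182 deg C

Final answer: 182 deg C


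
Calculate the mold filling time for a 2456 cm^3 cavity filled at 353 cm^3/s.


Formula: t_fill = V_mold / Q_flow
t = 2456 cm^3 / 353 cm^3/s = 6.9575 s

Answer: 6.9575 s


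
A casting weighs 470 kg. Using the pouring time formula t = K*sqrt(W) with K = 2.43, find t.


Formula: t = K * sqrt(W)
sqrt(W) = sqrt(470) = 21.67948
t = 2.43 * 21.67948 = 52.6811 s

Answer: 52.6811 s


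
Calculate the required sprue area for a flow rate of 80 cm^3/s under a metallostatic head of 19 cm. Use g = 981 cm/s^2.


Formula: v = sqrt(2*g*h), A = Q/v
Velocity: v = sqrt(2 * 981 * 19) = sqrt(37278) = 193.0751 cm/s
Sprue area: A = Q / v = 80 / 193.0751 = 0.4143 cm^2

Final answer: 0.4143 cm^2


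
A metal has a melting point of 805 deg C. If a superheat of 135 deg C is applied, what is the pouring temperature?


Formula: T_pour = T_melt + Superheat
T_pour = 805 + 135 = 940 deg C


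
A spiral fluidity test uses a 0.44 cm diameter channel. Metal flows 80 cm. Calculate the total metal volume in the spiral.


Formula: V = pi * (d/2)^2 * L  (cylinder volume)
Radius = 0.44/2 = 0.22 cm
V = pi * 0.22^2 * 80 = 12.1642 cm^3

12.1642 cm^3


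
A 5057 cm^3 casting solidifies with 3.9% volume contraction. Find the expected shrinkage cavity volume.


Formula: V_shrink = V_casting * shrinkage_pct / 100
V_shrink = 5057 cm^3 * 3.9 / 100 = 197.2230 cm^3


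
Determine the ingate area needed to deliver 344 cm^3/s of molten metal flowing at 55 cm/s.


Formula: A_ingate = Q / v  (continuity equation)
A = 344 cm^3/s / 55 cm/s = 6.2545 cm^2

6.2545 cm^2


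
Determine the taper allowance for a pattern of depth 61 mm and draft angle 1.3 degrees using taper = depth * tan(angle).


Formula: taper = depth * tan(draft_angle)
tan(1.3 deg) = 0.0226932
taper = 61 mm * 0.0226932 = 1.3843 mm

Final answer: 1.3843 mm


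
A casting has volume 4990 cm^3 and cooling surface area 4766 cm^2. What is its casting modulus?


Formula: Casting Modulus M = V / A
M = 4990 cm^3 / 4766 cm^2 = 1.0470 cm

Answer: 1.0470 cm


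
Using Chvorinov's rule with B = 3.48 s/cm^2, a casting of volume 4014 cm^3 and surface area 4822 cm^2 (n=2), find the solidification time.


Formula: t_s = B * (V/A)^n  (Chvorinov's rule, n=2)
Modulus M = V/A = 4014/4822 = 0.832435 cm
M^2 = 0.832435^2 = 0.692948 cm^2
t_s = 3.48 * 0.692948 = 2.4115 s

2.4115 s


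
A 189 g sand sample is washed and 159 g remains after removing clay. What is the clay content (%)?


Formula: Clay% = (W_total - W_washed) / W_total * 100
Clay mass = 189 - 159 = 30 g
Clay% = 30 / 189 * 100 = 15.8730%

15.8730%


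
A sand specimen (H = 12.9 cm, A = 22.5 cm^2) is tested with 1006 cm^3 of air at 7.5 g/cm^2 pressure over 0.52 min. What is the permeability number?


Formula: Permeability Number P = (V * H) / (p * A * t)
Numerator: V * H = 1006 * 12.9 = 12977.4
Denominator: p * A * t = 7.5 * 22.5 * 0.52 = 87.75
P = 12977.4 / 87.75 = 147.8906

Answer: 147.8906


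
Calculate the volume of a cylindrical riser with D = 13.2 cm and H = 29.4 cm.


Formula: V = pi * (D/2)^2 * H  (cylinder volume)
Radius = D/2 = 13.2/2 = 6.6 cm
V = pi * 6.6^2 * 29.4 = 4023.3246 cm^3

Final answer: 4023.3246 cm^3


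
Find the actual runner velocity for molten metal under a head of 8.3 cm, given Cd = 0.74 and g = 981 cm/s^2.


Formula: v = Cd * sqrt(2 * g * h)  (Torricelli with discharge coefficient)
2*g*h = 2 * 981 * 8.3 = 16284.6 cm^2/s^2
sqrt(16284.6) = 127.61113 cm/s
v = 0.74 * 127.61113 = 94.4322 cm/s

Final answer: 94.4322 cm/s


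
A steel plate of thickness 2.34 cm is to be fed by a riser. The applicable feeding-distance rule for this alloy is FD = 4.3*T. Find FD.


Formula: FD = 4.3 * T  (riser feeding-distance rule)
FD = 4.3 * 2.34 cm = 10.0620 cm


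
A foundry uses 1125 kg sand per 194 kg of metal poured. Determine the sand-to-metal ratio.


Formula: Sand-to-Metal Ratio = W_sand / W_metal
Ratio = 1125 kg / 194 kg = 5.7990

5.7990


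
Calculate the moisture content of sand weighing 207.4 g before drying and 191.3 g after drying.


Formula: MC = (W_wet - W_dry) / W_wet * 100
Water mass = 207.4 - 191.3 = 16.1 g
MC = 16.1 / 207.4 * 100 = 7.7628%

Final answer: 7.7628%


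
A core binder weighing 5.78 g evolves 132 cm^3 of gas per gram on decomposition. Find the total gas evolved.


Formula: V_gas = W_binder * gas_evolution_rate
V = 5.78 g * 132 cm^3/g = 762.9600 cm^3


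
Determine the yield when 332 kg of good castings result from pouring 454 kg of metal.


Formula: Casting Yield = (W_good / W_total) * 100
Yield = (332 kg / 454 kg) * 100 = 73.1278%

73.1278%


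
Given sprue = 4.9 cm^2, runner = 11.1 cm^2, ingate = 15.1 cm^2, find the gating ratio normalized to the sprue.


Sprue:Runner:Ingate = 1 : 11.1/4.9 : 15.1/4.9 = 1:2.27:3.08


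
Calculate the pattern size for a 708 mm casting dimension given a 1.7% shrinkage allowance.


Formula: L_pattern = L_casting * (1 + shrinkage_rate/100)
Shrinkage factor = 1 + 1.7/100 = 1.017
L_pattern = 708 mm * 1.017 = 720.0360 mm

720.0360 mm


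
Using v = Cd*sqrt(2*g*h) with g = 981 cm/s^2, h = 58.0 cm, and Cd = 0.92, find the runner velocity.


Formula: v = Cd * sqrt(2 * g * h)  (Torricelli with discharge coefficient)
2*g*h = 2 * 981 * 58.0 = 113796.0 cm^2/s^2
sqrt(113796.0) = 337.33663 cm/s
v = 0.92 * 337.33663 = 310.3497 cm/s

Final answer: 310.3497 cm/s


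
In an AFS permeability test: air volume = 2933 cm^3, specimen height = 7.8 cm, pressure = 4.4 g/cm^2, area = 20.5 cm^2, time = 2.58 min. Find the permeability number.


Formula: Permeability Number P = (V * H) / (p * A * t)
Numerator: V * H = 2933 * 7.8 = 22877.4
Denominator: p * A * t = 4.4 * 20.5 * 2.58 = 232.716
P = 22877.4 / 232.716 = 98.3061

Final answer: 98.3061


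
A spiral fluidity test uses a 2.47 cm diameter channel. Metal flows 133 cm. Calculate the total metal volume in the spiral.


Formula: V = pi * (d/2)^2 * L  (cylinder volume)
Radius = 2.47/2 = 1.235 cm
V = pi * 1.235^2 * 133 = 637.2875 cm^3

637.2875 cm^3


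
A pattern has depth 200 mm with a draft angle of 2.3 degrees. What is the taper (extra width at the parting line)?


Formula: taper = depth * tan(draft_angle)
tan(2.3 deg) = 0.0401641
taper = 200 mm * 0.0401641 = 8.0328 mm


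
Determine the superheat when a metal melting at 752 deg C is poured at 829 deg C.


Formula: Superheat = T_pour - T_melt
Superheat = 829 - 752 = 77 deg C

Final answer: 77 deg C


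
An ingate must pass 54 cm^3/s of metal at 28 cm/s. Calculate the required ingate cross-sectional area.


Formula: A_ingate = Q / v  (continuity equation)
A = 54 cm^3/s / 28 cm/s = 1.9286 cm^2

1.9286 cm^2


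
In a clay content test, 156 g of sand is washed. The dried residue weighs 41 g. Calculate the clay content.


Formula: Clay% = (W_total - W_washed) / W_total * 100
Clay mass = 156 - 41 = 115 g
Clay% = 115 / 156 * 100 = 73.7179%


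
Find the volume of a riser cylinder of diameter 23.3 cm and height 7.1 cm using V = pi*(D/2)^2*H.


Formula: V = pi * (D/2)^2 * H  (cylinder volume)
Radius = D/2 = 23.3/2 = 11.65 cm
V = pi * 11.65^2 * 7.1 = 3027.3321 cm^3


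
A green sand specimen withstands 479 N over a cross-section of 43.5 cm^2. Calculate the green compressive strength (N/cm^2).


Formula: Compressive Strength = Force / Area
Strength = 479 N / 43.5 cm^2 = 11.0115 N/cm^2

Answer: 11.0115 N/cm^2


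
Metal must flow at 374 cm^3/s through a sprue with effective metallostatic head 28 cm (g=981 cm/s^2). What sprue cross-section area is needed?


Formula: v = sqrt(2*g*h), A = Q/v
Velocity: v = sqrt(2 * 981 * 28) = sqrt(54936) = 234.3843 cm/s
Sprue area: A = Q / v = 374 / 234.3843 = 1.5957 cm^2

Final answer: 1.5957 cm^2


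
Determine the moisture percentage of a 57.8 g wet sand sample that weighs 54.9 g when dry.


Formula: MC = (W_wet - W_dry) / W_wet * 100
Water mass = 57.8 - 54.9 = 2.9 g
MC = 2.9 / 57.8 * 100 = 5.0173%


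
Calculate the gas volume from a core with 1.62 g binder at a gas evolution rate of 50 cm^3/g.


Formula: V_gas = W_binder * gas_evolution_rate
V = 1.62 g * 50 cm^3/g = 81.0000 cm^3

Final answer: 81.0000 cm^3


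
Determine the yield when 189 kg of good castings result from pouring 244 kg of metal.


Formula: Casting Yield = (W_good / W_total) * 100
Yield = (189 kg / 244 kg) * 100 = 77.4590%


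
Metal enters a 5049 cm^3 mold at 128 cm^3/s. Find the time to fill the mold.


Formula: t_fill = V_mold / Q_flow
t = 5049 cm^3 / 128 cm^3/s = 39.4453 s

Final answer: 39.4453 s


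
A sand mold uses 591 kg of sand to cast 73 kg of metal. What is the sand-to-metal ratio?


Formula: Sand-to-Metal Ratio = W_sand / W_metal
Ratio = 591 kg / 73 kg = 8.0959

Final answer: 8.0959


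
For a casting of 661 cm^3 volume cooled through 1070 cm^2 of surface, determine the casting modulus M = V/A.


Formula: Casting Modulus M = V / A
M = 661 cm^3 / 1070 cm^2 = 0.6178 cm

Answer: 0.6178 cm
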